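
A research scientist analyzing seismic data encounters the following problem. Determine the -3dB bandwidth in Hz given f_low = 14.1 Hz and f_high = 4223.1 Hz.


Bandwidth is the difference of -3dB frequencies:
BW = f_high - f_low
   = 4223.1 - 14.1
   = 4209.0 Hz

4209.0 Hz


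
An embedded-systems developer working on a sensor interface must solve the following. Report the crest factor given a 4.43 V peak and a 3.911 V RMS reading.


Crest factor is the ratio of peak to RMS:
CF = V_peak / V_rms
   = 4.43 / 3.911
   = 1.1327

1.1327


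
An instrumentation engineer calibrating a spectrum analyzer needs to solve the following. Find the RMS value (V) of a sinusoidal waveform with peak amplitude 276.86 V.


RMS voltage for a sinusoidal waveform:
V_rms = V_peak / sqrt(2)
      = 276.86 / 1.414214
      = 195.77 V

195.77 V


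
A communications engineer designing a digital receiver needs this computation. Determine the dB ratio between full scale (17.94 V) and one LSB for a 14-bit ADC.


Dynamic range from full-scale to LSB:
V_min = V_max / 2^bits = 17.94 / 2^14
DR = 20 * log10(V_max / V_min)
   = 20 * log10(2^14)
   = 20 * 14 * log10(2)
   = 84.29 dB

84.29 dB


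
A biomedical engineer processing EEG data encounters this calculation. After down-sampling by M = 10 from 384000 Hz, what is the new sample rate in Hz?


Decimation reduces the sample rate:
fs_out = fs_in / M
       = 384000 / 10
       = 38400.0 Hz

38400.0 Hz


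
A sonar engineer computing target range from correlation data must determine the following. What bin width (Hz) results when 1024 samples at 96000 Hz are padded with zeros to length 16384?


Frequency resolution after zero-padding:
N_padded = 1024 * 16 = 16384
df = fs / N_padded
   = 96000 / 16384
   = 5.8594 Hz

5.8594 Hz


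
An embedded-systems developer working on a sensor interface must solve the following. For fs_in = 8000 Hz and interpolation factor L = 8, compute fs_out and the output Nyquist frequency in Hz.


Step 1 — output sample rate after interpolation by L:
fs_out = L * fs_in = 8 * 8000 = 64000 Hz

Step 2 — Nyquist frequency of the output stream:
f_Nyq = fs_out / 2 = 64000 / 2 = 32000.0 Hz

fs_out = 64000 Hz; f_Nyquist = 32000.0 Hz


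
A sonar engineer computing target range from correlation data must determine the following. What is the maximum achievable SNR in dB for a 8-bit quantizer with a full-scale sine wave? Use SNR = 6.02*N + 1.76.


Theoretical SNR for a full-scale sinusoid:
SNR = 6.02 * N + 1.76
    = 6.02 * 8 + 1.76
    = 48.16 + 1.76
    = 49.92 dB

49.92 dB


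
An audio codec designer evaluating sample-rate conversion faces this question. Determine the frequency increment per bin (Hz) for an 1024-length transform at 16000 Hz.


DFT frequency resolution:
df = fs / N
   = 16000 / 1024
   = 15.625 Hz

15.625 Hz


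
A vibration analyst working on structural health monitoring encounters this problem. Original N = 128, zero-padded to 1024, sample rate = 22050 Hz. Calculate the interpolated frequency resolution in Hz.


Frequency resolution after zero-padding:
N_padded = 128 * 8 = 1024
df = fs / N_padded
   = 22050 / 1024
   = 21.5332 Hz

21.5332 Hz


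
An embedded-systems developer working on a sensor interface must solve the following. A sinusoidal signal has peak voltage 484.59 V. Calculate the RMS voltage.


RMS voltage for a sinusoidal waveform:
V_rms = V_peak / sqrt(2)
      = 484.59 / 1.414214
      = 342.657 V

342.657 V


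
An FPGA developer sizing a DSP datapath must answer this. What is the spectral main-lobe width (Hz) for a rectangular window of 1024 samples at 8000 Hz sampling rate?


Main lobe width for a rectangular window:
Width = 2 * fs / N
      = 2 * 8000 / 1024
      = 16000 / 1024
      = 15.625 Hz

15.625 Hz


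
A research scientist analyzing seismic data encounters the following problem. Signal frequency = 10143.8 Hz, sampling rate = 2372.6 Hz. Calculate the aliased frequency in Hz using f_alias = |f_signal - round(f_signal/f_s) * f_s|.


Compute the nearest integer multiple of fs to the signal:
n = round(10143.8 / 2372.6) = 4
f_alias = |10143.8 - 4 * 2372.6|
        = |10143.8 - 9490.4|
        = 653.4 Hz

653.4


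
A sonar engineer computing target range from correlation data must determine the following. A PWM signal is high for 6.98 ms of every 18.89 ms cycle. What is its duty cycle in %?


Duty cycle as a percentage:
DC = (t_on / T) * 100
   = (6.98 / 18.89) * 100
   = 0.369508 * 100
   = 36.95 %

36.95 %


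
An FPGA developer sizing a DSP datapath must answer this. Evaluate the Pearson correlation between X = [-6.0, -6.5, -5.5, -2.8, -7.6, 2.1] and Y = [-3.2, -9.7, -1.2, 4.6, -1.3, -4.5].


Pearson correlation coefficient (population):
r = cov(X,Y) / (std(X) * std(Y))
Mean X = -4.3833, Mean Y = -2.55
Cov(X,Y) = 1.555833
Std(X) = 3.246237, Std(Y) = 4.278921
r = 0.112

0.112


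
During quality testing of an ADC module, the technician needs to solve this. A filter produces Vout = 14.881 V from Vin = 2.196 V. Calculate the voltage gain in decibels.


Voltage gain in dB:
G = 20 * log10(Vout / Vin)
  = 20 * log10(14.881 / 2.196)
  = 20 * log10(6.776412)
  = 20 * 0.831
  = 16.62 dB

16.62 dB


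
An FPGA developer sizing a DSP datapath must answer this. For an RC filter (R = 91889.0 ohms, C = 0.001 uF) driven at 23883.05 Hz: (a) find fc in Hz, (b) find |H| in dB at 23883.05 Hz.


Step 1 — cutoff frequency:
fc = 1 / (2*pi*R*C)
C = 0.001 uF = 1e-09 F
fc = 1 / (2*pi*91889.0*1e-09)
   = 1732.035 Hz

Step 2 — magnitude at f = 23883.05 Hz:
|H(f)| = 1 / sqrt(1 + (f/fc)^2)
f/fc = 23883.05 / 1732.035 = 13.789011
|H| = 1 / sqrt(1 + 190.136824) = 0.0723316
|H|_dB = 20*log10(0.0723316) = -22.81 dB

fc = 1732.035 Hz; |H(23883.05 Hz)| = -22.81 dB


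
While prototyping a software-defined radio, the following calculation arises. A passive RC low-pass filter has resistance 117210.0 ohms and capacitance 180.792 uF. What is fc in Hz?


Cutoff frequency of a first-order RC filter:
fc = 1 / (2 * pi * R * C)
C = 180.792 uF = 0.000180792 F
fc = 1 / (2 * pi * 117210.0 * 0.000180792)
   = 1 / 133.1446570765
   = 0.007511 Hz

0.007511 Hz


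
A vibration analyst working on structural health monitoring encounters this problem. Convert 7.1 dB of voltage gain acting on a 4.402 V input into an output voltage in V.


Output voltage from dB gain:
V_out = V_in * 10^(gain_dB / 20)
      = 4.402 * 10^(7.1 / 20)
      = 4.402 * 2.264644
      = 9.969 V

9.969 V


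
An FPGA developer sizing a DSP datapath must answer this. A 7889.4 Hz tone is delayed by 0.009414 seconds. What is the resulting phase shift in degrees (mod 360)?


Phase shift from frequency and time delay:
phi = 360 * f * t_delay
    = 360 * 7889.4 * 0.009414
    = 26737.49 degrees
    mod 360 = 97.49 degrees

97.49 degrees


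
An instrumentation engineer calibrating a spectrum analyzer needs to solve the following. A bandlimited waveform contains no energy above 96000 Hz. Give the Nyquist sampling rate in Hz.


The Nyquist rate is twice the maximum frequency component.
fs_min = 2 * fmax
      = 2 * 96000
      = 192000 Hz

192000


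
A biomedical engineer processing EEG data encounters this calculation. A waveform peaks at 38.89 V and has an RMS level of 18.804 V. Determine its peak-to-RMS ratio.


Crest factor is the ratio of peak to RMS:
CF = V_peak / V_rms
   = 38.89 / 18.804
   = 2.0682

2.0682


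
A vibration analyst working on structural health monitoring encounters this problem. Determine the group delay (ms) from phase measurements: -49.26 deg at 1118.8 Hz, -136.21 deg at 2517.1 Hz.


Group delay from phase difference:
tau = -d(phi)/d(omega)
d(phi) = -86.95 deg = -1.517564 rad
d(omega) = 2*pi*(2517.1 - 1118.8) = 8785.778 rad/s
tau = -(-1.517564) / 8785.778
    = 0.1727 ms

0.1727 ms


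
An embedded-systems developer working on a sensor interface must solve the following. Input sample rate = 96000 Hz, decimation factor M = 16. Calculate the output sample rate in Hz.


Decimation reduces the sample rate:
fs_out = fs_in / M
       = 96000 / 16
       = 6000.0 Hz

6000.0 Hz


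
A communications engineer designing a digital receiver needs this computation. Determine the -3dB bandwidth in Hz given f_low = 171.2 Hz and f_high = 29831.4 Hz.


Bandwidth is the difference of -3dB frequencies:
BW = f_high - f_low
   = 29831.4 - 171.2
   = 29660.2 Hz

29660.2 Hz


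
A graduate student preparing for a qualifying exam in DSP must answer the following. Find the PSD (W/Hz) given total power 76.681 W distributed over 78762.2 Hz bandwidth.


Power spectral density:
PSD = P / BW
    = 76.681 / 78762.2
    = 0.00097358 W/Hz

0.00097358 W/Hz


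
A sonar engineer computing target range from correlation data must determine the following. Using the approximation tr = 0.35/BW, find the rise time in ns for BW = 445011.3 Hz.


Rise time from bandwidth relationship:
tr = 0.35 / BW
   = 0.35 / 445011.3
   = 7.864968822e-07 s
   = 786.4969 ns

786.4969 ns


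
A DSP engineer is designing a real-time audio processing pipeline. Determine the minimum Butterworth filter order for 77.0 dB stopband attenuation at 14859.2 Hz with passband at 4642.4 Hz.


Butterworth filter order formula:
n = log10(10^(A/10) - 1) / (2 * log10(f_stop/f_pass))
10^(77.0/10) - 1 = 50118722.3627
f_stop/f_pass = 14859.2 / 4642.4 = 3.2008
n = 7.6199 -> ceil = 8

8


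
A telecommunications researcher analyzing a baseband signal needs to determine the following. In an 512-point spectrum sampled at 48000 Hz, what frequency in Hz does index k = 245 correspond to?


Frequency of DFT bin k:
f_k = k * fs / N
    = 245 * 48000 / 512
    = 11760000 / 512
    = 22968.75 Hz

22968.75 Hz


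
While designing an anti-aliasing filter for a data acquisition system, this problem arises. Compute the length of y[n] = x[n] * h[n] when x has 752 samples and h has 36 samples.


Linear convolution output length:
L = N + M - 1
  = 752 + 36 - 1
  = 787 samples

787


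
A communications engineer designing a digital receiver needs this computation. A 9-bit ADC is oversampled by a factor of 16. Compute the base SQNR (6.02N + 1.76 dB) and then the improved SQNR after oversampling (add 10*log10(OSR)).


Step 1 — baseline SQNR at Nyquist:
SQNR_base = 6.02*N + 1.76
          = 6.02*9 + 1.76
          = 55.94 dB

Step 2 — oversampling processing gain:
G = 10*log10(OSR) = 10*log10(16) = 12.04 dB

Step 3 — total:
SQNR_total = 55.94 + 12.04 = 67.98 dB

Base SQNR = 55.94 dB; oversampled SQNR = 67.98 dB


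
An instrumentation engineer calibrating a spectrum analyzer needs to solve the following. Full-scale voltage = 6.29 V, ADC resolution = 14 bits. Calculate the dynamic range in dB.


Dynamic range from full-scale to LSB:
V_min = V_max / 2^bits = 6.29 / 2^14
DR = 20 * log10(V_max / V_min)
   = 20 * log10(2^14)
   = 20 * 14 * log10(2)
   = 84.29 dB

84.29 dB


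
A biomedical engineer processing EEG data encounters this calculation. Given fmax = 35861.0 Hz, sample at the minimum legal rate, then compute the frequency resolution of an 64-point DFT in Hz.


Step 1 — Nyquist sampling rate:
fs = 2 * fmax = 2 * 35861.0 = 71722.0 Hz

Step 2 — DFT bin spacing:
df = fs / N = 71722.0 / 64 = 1120.6562 Hz

1120.6562 Hz


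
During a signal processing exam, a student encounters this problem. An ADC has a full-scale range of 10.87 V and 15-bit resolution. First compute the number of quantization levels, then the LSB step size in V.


Step 1 — number of quantization levels:
L = 2^N = 2^15 = 32768

Step 2 — LSB step size:
delta = Vfs / L
      = 10.87 / 32768
      = 0.00033173 V

Levels = 32768; step size = 0.00033173 V


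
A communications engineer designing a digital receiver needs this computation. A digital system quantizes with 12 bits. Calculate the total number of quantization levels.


Number of quantization levels = 2^N
= 2^12
= 4096

4096


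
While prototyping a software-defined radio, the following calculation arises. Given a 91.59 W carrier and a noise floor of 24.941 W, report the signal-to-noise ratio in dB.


SNR in decibels:
SNR = 10 * log10(Ps / Pn)
    = 10 * log10(91.59 / 24.941)
    = 10 * log10(3.6723)
    = 10 * 0.5649
    = 5.65 dB

5.65 dB


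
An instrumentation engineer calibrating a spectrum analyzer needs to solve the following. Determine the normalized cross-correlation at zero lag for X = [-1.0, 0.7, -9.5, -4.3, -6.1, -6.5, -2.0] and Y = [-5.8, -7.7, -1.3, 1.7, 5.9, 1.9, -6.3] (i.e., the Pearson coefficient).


Pearson correlation coefficient (population):
r = cov(X,Y) / (std(X) * std(Y))
Mean X = -4.1, Mean Y = -1.6571
Cov(X,Y) = -11.121429
Std(X) = 3.295451, Std(Y) = 4.72678
r = -0.714

-0.714


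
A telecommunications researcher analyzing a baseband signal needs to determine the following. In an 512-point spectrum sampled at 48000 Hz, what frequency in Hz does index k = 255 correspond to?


Frequency of DFT bin k:
f_k = k * fs / N
    = 255 * 48000 / 512
    = 12240000 / 512
    = 23906.25 Hz

23906.25 Hz


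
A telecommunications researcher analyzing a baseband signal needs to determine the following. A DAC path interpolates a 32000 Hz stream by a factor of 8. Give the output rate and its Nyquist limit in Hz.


Step 1 — output sample rate after interpolation by L:
fs_out = L * fs_in = 8 * 32000 = 256000 Hz

Step 2 — Nyquist frequency of the output stream:
f_Nyq = fs_out / 2 = 256000 / 2 = 128000.0 Hz

fs_out = 256000 Hz; f_Nyquist = 128000.0 Hz


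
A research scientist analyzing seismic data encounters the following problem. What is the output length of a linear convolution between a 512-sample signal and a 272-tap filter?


Linear convolution output length:
L = N + M - 1
  = 512 + 272 - 1
  = 783 samples

783


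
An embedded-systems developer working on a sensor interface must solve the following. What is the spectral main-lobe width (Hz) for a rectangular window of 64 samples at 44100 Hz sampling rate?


Main lobe width for a rectangular window:
Width = 2 * fs / N
      = 2 * 44100 / 64
      = 88200 / 64
      = 1378.125 Hz

1378.125 Hz


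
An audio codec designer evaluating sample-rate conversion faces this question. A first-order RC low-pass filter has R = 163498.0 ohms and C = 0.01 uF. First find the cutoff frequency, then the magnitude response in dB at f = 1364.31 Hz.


Step 1 — cutoff frequency:
fc = 1 / (2*pi*R*C)
C = 0.01 uF = 1e-08 F
fc = 1 / (2*pi*163498.0*1e-08)
   = 97.3437 Hz

Step 2 — magnitude at f = 1364.31 Hz:
|H(f)| = 1 / sqrt(1 + (f/fc)^2)
f/fc = 1364.31 / 97.3437 = 14.015391
|H| = 1 / sqrt(1 + 196.431185) = 0.0711692
|H|_dB = 20*log10(0.0711692) = -22.95 dB

fc = 97.3437 Hz; |H(1364.31 Hz)| = -22.95 dB


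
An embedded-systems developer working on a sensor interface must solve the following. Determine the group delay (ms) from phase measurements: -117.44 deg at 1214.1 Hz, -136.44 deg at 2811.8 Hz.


Group delay from phase difference:
tau = -d(phi)/d(omega)
d(phi) = -19.0 deg = -0.331613 rad
d(omega) = 2*pi*(2811.8 - 1214.1) = 10038.6452 rad/s
tau = -(-0.331613) / 10038.6452
    = 0.033 ms

0.033 ms


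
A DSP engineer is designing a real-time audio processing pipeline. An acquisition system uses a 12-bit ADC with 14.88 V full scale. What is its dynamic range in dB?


Dynamic range from full-scale to LSB:
V_min = V_max / 2^bits = 14.88 / 2^12
DR = 20 * log10(V_max / V_min)
   = 20 * log10(2^12)
   = 20 * 12 * log10(2)
   = 72.25 dB

72.25 dB


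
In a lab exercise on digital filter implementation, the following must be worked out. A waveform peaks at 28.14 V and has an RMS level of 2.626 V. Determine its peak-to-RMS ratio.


Crest factor is the ratio of peak to RMS:
CF = V_peak / V_rms
   = 28.14 / 2.626
   = 10.7159

10.7159


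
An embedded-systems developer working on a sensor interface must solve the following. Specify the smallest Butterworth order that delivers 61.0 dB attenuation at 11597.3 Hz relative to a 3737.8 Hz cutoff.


Butterworth filter order formula:
n = log10(10^(A/10) - 1) / (2 * log10(f_stop/f_pass))
10^(61.0/10) - 1 = 1258924.4118
f_stop/f_pass = 11597.3 / 3737.8 = 3.1027
n = 6.2025 -> ceil = 7

7


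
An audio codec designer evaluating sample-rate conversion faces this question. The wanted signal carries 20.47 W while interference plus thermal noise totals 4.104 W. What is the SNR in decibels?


SNR in decibels:
SNR = 10 * log10(Ps / Pn)
    = 10 * log10(20.47 / 4.104)
    = 10 * log10(4.9878)
    = 10 * 0.6979
    = 6.98 dB

6.98 dB


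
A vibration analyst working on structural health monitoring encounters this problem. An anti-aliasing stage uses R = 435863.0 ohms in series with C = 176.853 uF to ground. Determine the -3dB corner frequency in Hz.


Cutoff frequency of a first-order RC filter:
fc = 1 / (2 * pi * R * C)
C = 176.853 uF = 0.000176853 F
fc = 1 / (2 * pi * 435863.0 * 0.000176853)
   = 1 / 484.33104018951
   = 0.002065 Hz

0.002065 Hz


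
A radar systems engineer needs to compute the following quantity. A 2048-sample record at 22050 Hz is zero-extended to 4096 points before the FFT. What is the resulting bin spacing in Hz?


Frequency resolution after zero-padding:
N_padded = 2048 * 2 = 4096
df = fs / N_padded
   = 22050 / 4096
   = 5.3833 Hz

5.3833 Hz


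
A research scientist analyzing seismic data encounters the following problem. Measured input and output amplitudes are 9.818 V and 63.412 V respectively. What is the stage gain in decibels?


Voltage gain in dB:
G = 20 * log10(Vout / Vin)
  = 20 * log10(63.412 / 9.818)
  = 20 * log10(6.458749)
  = 20 * 0.810148
  = 16.2 dB

16.2 dB


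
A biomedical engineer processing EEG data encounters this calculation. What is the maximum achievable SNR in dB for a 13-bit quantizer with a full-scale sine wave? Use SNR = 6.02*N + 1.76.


Theoretical SNR for a full-scale sinusoid:
SNR = 6.02 * N + 1.76
    = 6.02 * 13 + 1.76
    = 78.26 + 1.76
    = 80.02 dB

80.02 dB


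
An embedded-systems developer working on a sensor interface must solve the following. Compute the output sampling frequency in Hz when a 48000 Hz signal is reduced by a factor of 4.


Decimation reduces the sample rate:
fs_out = fs_in / M
       = 48000 / 4
       = 12000.0 Hz

12000.0 Hz


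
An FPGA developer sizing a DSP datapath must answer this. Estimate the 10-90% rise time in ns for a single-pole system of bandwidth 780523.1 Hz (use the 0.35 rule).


Rise time from bandwidth relationship:
tr = 0.35 / BW
   = 0.35 / 780523.1
   = 4.484172217e-07 s
   = 448.4172 ns

448.4172 ns


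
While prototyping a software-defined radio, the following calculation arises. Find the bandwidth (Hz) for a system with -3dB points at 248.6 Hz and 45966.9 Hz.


Bandwidth is the difference of -3dB frequencies:
BW = f_high - f_low
   = 45966.9 - 248.6
   = 45718.3 Hz

45718.3 Hz


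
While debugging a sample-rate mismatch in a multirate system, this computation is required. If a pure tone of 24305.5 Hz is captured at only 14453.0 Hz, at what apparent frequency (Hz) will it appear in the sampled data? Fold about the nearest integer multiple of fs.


Compute the nearest integer multiple of fs to the signal:
n = round(24305.5 / 14453.0) = 2
f_alias = |24305.5 - 2 * 14453.0|
        = |24305.5 - 28906.0|
        = 4600.5 Hz

4600.5


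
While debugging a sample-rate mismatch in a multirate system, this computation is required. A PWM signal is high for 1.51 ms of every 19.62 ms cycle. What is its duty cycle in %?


Duty cycle as a percentage:
DC = (t_on / T) * 100
   = (1.51 / 19.62) * 100
   = 0.076962 * 100
   = 7.7 %

7.7 %


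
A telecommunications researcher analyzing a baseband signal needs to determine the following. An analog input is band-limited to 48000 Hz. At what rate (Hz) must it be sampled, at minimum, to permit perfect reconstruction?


The Nyquist rate is twice the maximum frequency component.
fs_min = 2 * fmax
      = 2 * 48000
      = 96000 Hz

96000


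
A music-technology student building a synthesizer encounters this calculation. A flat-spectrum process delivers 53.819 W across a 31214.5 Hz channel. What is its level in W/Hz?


Power spectral density:
PSD = P / BW
    = 53.819 / 31214.5
    = 0.00172417 W/Hz

0.00172417 W/Hz


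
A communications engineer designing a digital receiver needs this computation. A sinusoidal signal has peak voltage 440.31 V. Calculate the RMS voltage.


RMS voltage for a sinusoidal waveform:
V_rms = V_peak / sqrt(2)
      = 440.31 / 1.414214
      = 311.346 V

311.346 V


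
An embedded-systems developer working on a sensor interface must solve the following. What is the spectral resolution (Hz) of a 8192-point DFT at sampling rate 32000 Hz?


DFT frequency resolution:
df = fs / N
   = 32000 / 8192
   = 3.9062 Hz

3.9062 Hz


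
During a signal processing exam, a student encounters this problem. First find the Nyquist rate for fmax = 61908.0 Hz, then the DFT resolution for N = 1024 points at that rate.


Step 1 — Nyquist sampling rate:
fs = 2 * fmax = 2 * 61908.0 = 123816.0 Hz

Step 2 — DFT bin spacing:
df = fs / N = 123816.0 / 1024 = 120.9141 Hz

120.9141 Hz


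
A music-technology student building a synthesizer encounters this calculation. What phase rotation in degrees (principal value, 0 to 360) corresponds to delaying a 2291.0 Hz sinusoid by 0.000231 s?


Phase shift from frequency and time delay:
phi = 360 * f * t_delay
    = 360 * 2291.0 * 0.000231
    = 190.52 degrees
    mod 360 = 190.52 degrees

190.52 degrees


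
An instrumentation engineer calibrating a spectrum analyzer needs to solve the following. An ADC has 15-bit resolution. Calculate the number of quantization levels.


Number of quantization levels = 2^N
= 2^15
= 32768

32768


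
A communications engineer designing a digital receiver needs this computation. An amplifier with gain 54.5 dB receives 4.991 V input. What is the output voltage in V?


Output voltage from dB gain:
V_out = V_in * 10^(gain_dB / 20)
      = 4.991 * 10^(54.5 / 20)
      = 4.991 * 530.884444
      = 2649.6443 V

2649.6443 V


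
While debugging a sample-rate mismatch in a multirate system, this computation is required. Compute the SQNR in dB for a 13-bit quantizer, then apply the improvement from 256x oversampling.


Step 1 — baseline SQNR at Nyquist:
SQNR_base = 6.02*N + 1.76
          = 6.02*13 + 1.76
          = 80.02 dB

Step 2 — oversampling processing gain:
G = 10*log10(OSR) = 10*log10(256) = 24.08 dB

Step 3 — total:
SQNR_total = 80.02 + 24.08 = 104.1 dB

Base SQNR = 80.02 dB; oversampled SQNR = 104.1 dB


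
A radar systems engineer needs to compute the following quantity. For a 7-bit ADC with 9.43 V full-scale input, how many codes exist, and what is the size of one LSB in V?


Step 1 — number of quantization levels:
L = 2^N = 2^7 = 128

Step 2 — LSB step size:
delta = Vfs / L
      = 9.43 / 128
      = 0.07367187 V

Levels = 128; step size = 0.07367187 V


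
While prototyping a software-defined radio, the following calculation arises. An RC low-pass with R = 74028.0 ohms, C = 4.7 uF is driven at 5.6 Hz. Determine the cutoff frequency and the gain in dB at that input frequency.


Step 1 — cutoff frequency:
fc = 1 / (2*pi*R*C)
C = 4.7 uF = 4.7e-06 F
fc = 1 / (2*pi*74028.0*4.7e-06)
   = 0.457432 Hz

Step 2 — magnitude at f = 5.6 Hz:
|H(f)| = 1 / sqrt(1 + (f/fc)^2)
f/fc = 5.6 / 0.457432 = 12.242257
|H| = 1 / sqrt(1 + 149.872856) = 0.0814131
|H|_dB = 20*log10(0.0814131) = -21.79 dB

fc = 0.457432 Hz; |H(5.6 Hz)| = -21.79 dB


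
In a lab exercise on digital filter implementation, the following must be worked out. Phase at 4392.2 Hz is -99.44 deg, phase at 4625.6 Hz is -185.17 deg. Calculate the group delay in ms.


Group delay from phase difference:
tau = -d(phi)/d(omega)
d(phi) = -85.73 deg = -1.496271 rad
d(omega) = 2*pi*(4625.6 - 4392.2) = 1466.4955 rad/s
tau = -(-1.496271) / 1466.4955
    = 1.0203 ms

1.0203 ms


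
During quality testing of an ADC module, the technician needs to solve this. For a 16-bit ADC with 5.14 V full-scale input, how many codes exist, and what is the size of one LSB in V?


Step 1 — number of quantization levels:
L = 2^N = 2^16 = 65536

Step 2 — LSB step size:
delta = Vfs / L
      = 5.14 / 65536
      = 7.843e-05 V

Levels = 65536; step size = 7.843e-05 V


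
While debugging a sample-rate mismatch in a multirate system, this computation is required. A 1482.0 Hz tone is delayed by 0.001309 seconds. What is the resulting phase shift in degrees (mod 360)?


Phase shift from frequency and time delay:
phi = 360 * f * t_delay
    = 360 * 1482.0 * 0.001309
    = 698.38 degrees
    mod 360 = 338.38 degrees

338.38 degrees


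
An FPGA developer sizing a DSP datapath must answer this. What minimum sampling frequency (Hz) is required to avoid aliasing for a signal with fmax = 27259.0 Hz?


The Nyquist rate is twice the maximum frequency component.
fs_min = 2 * fmax
      = 2 * 27259.0
      = 54518.0 Hz

54518.0


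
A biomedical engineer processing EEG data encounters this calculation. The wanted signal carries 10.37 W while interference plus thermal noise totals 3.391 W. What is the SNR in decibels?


SNR in decibels:
SNR = 10 * log10(Ps / Pn)
    = 10 * log10(10.37 / 3.391)
    = 10 * log10(3.0581)
    = 10 * 0.4855
    = 4.85 dB

4.85 dB


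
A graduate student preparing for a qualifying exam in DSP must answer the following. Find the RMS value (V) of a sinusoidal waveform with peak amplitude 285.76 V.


RMS voltage for a sinusoidal waveform:
V_rms = V_peak / sqrt(2)
      = 285.76 / 1.414214
      = 202.063 V

202.063 V


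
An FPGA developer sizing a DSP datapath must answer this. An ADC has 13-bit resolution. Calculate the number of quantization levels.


Number of quantization levels = 2^N
= 2^13
= 8192

8192


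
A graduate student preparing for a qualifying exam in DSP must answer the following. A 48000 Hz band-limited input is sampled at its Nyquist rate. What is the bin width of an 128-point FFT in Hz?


Step 1 — Nyquist sampling rate:
fs = 2 * fmax = 2 * 48000 = 96000 Hz

Step 2 — DFT bin spacing:
df = fs / N = 96000 / 128 = 750.0 Hz

750.0 Hz


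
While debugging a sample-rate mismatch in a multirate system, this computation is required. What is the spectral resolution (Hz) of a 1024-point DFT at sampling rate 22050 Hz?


DFT frequency resolution:
df = fs / N
   = 22050 / 1024
   = 21.5332 Hz

21.5332 Hz


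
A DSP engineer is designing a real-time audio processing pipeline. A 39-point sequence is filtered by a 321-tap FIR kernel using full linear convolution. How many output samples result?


Linear convolution output length:
L = N + M - 1
  = 39 + 321 - 1
  = 359 samples

359


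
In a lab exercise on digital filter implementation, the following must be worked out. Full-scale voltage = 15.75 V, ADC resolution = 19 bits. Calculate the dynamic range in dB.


Dynamic range from full-scale to LSB:
V_min = V_max / 2^bits = 15.75 / 2^19
DR = 20 * log10(V_max / V_min)
   = 20 * log10(2^19)
   = 20 * 19 * log10(2)
   = 114.39 dB

114.39 dB


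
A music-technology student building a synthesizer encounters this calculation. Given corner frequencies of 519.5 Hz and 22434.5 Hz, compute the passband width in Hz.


Bandwidth is the difference of -3dB frequencies:
BW = f_high - f_low
   = 22434.5 - 519.5
   = 21915.0 Hz

21915.0 Hz


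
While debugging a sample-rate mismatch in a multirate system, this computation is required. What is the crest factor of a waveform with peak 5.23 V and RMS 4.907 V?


Crest factor is the ratio of peak to RMS:
CF = V_peak / V_rms
   = 5.23 / 4.907
   = 1.0658

1.0658


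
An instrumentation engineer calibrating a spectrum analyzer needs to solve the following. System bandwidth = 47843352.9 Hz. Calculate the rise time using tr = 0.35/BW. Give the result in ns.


Rise time from bandwidth relationship:
tr = 0.35 / BW
   = 0.35 / 47843352.9
   = 7.315540797e-09 s
   = 7.3155 ns

7.3155 ns


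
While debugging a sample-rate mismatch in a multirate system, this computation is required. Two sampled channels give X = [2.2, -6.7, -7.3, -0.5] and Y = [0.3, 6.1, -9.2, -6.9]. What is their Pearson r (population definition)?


Pearson correlation coefficient (population):
r = cov(X,Y) / (std(X) * std(Y))
Mean X = -3.075, Mean Y = -2.425
Cov(X,Y) = 0.143125
Std(X) = 4.044981, Std(Y) = 6.042092
r = 0.0059

0.0059


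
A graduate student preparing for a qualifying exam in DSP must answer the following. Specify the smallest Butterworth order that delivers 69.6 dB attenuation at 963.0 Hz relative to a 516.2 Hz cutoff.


Butterworth filter order formula:
n = log10(10^(A/10) - 1) / (2 * log10(f_stop/f_pass))
10^(69.6/10) - 1 = 9120107.3936
f_stop/f_pass = 963.0 / 516.2 = 1.8656
n = 12.8504 -> ceil = 13

13


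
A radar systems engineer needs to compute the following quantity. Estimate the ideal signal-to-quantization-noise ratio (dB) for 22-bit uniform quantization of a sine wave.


Theoretical SNR for a full-scale sinusoid:
SNR = 6.02 * N + 1.76
    = 6.02 * 22 + 1.76
    = 132.44 + 1.76
    = 134.2 dB

134.2 dB


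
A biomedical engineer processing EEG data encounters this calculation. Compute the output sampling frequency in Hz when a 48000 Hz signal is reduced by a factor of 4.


Decimation reduces the sample rate:
fs_out = fs_in / M
       = 48000 / 4
       = 12000.0 Hz

12000.0 Hz


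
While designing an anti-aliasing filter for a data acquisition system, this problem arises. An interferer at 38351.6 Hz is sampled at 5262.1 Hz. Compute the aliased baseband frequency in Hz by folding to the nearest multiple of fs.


Compute the nearest integer multiple of fs to the signal:
n = round(38351.6 / 5262.1) = 7
f_alias = |38351.6 - 7 * 5262.1|
        = |38351.6 - 36834.7|
        = 1516.9 Hz

1516.9


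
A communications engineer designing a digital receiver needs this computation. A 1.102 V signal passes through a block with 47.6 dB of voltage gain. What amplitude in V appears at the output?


Output voltage from dB gain:
V_out = V_in * 10^(gain_dB / 20)
      = 1.102 * 10^(47.6 / 20)
      = 1.102 * 239.883292
      = 264.3514 V

264.3514 V


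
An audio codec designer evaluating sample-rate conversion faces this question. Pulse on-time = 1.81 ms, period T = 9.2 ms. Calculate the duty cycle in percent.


Duty cycle as a percentage:
DC = (t_on / T) * 100
   = (1.81 / 9.2) * 100
   = 0.196739 * 100
   = 19.67 %

19.67 %


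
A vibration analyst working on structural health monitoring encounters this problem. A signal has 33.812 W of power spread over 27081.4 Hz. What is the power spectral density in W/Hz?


Power spectral density:
PSD = P / BW
    = 33.812 / 27081.4
    = 0.00124853 W/Hz

0.00124853 W/Hz


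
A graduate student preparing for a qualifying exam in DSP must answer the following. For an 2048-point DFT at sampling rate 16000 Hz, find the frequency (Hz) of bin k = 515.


Frequency of DFT bin k:
f_k = k * fs / N
    = 515 * 16000 / 2048
    = 8240000 / 2048
    = 4023.438 Hz

4023.438 Hz


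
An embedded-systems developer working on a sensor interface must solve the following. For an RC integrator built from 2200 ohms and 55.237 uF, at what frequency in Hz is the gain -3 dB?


Cutoff frequency of a first-order RC filter:
fc = 1 / (2 * pi * R * C)
C = 55.237 uF = 5.5237e-05 F
fc = 1 / (2 * pi * 2200 * 5.5237e-05)
   = 1 / 0.76354147498789
   = 1.309687 Hz

1.309687 Hz


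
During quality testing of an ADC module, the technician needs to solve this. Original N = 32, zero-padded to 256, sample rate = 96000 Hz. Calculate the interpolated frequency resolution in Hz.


Frequency resolution after zero-padding:
N_padded = 32 * 8 = 256
df = fs / N_padded
   = 96000 / 256
   = 375.0 Hz

375.0 Hz


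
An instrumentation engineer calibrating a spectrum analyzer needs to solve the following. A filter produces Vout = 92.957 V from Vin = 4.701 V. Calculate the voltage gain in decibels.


Voltage gain in dB:
G = 20 * log10(Vout / Vin)
  = 20 * log10(92.957 / 4.701)
  = 20 * log10(19.773878)
  = 20 * 1.296092
  = 25.92 dB

25.92 dB


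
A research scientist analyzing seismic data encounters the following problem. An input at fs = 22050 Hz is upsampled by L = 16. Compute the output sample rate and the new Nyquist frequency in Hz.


Step 1 — output sample rate after interpolation by L:
fs_out = L * fs_in = 16 * 22050 = 352800 Hz

Step 2 — Nyquist frequency of the output stream:
f_Nyq = fs_out / 2 = 352800 / 2 = 176400.0 Hz

fs_out = 352800 Hz; f_Nyquist = 176400.0 Hz


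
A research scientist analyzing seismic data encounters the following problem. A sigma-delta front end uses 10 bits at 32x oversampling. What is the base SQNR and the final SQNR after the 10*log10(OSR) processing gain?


Step 1 — baseline SQNR at Nyquist:
SQNR_base = 6.02*N + 1.76
          = 6.02*10 + 1.76
          = 61.96 dB

Step 2 — oversampling processing gain:
G = 10*log10(OSR) = 10*log10(32) = 15.05 dB

Step 3 — total:
SQNR_total = 61.96 + 15.05 = 77.01 dB

Base SQNR = 61.96 dB; oversampled SQNR = 77.01 dB


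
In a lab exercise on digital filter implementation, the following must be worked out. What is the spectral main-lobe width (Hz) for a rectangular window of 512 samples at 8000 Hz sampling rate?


Main lobe width for a rectangular window:
Width = 2 * fs / N
      = 2 * 8000 / 512
      = 16000 / 512
      = 31.25 Hz

31.25 Hz


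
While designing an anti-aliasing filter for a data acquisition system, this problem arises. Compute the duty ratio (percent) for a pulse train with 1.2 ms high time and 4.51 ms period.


Duty cycle as a percentage:
DC = (t_on / T) * 100
   = (1.2 / 4.51) * 100
   = 0.266075 * 100
   = 26.61 %

26.61 %


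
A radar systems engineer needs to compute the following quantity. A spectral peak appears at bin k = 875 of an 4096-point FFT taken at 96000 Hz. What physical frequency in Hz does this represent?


Frequency of DFT bin k:
f_k = k * fs / N
    = 875 * 96000 / 4096
    = 84000000 / 4096
    = 20507.812 Hz

20507.812 Hz


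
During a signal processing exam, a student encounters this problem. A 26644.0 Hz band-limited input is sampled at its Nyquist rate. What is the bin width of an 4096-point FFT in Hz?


Step 1 — Nyquist sampling rate:
fs = 2 * fmax = 2 * 26644.0 = 53288.0 Hz

Step 2 — DFT bin spacing:
df = fs / N = 53288.0 / 4096 = 13.0098 Hz

13.0098 Hz


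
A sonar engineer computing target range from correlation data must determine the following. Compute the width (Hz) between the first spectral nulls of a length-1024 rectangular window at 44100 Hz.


Main lobe width for a rectangular window:
Width = 2 * fs / N
      = 2 * 44100 / 1024
      = 88200 / 1024
      = 86.133 Hz

86.133 Hz


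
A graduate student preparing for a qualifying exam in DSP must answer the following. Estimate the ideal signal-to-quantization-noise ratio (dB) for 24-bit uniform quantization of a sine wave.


Theoretical SNR for a full-scale sinusoid:
SNR = 6.02 * N + 1.76
    = 6.02 * 24 + 1.76
    = 144.48 + 1.76
    = 146.24 dB

146.24 dB


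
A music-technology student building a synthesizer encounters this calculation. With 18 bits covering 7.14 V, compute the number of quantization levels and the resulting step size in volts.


Step 1 — number of quantization levels:
L = 2^N = 2^18 = 262144

Step 2 — LSB step size:
delta = Vfs / L
      = 7.14 / 262144
      = 2.724e-05 V

Levels = 262144; step size = 2.724e-05 V


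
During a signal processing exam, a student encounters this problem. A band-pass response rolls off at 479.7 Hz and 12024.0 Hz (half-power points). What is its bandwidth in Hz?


Bandwidth is the difference of -3dB frequencies:
BW = f_high - f_low
   = 12024.0 - 479.7
   = 11544.3 Hz

11544.3 Hz


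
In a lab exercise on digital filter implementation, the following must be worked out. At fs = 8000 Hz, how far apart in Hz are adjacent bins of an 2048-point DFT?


DFT frequency resolution:
df = fs / N
   = 8000 / 2048
   = 3.9062 Hz

3.9062 Hz


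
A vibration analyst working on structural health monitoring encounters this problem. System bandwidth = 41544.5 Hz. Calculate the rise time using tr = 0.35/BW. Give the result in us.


Rise time from bandwidth relationship:
tr = 0.35 / BW
   = 0.35 / 41544.5
   = 8.424701224e-06 s
   = 8.4247 us

8.4247 us


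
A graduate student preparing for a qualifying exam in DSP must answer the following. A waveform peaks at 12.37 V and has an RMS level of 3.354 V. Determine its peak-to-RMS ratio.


Crest factor is the ratio of peak to RMS:
CF = V_peak / V_rms
   = 12.37 / 3.354
   = 3.6881

3.6881


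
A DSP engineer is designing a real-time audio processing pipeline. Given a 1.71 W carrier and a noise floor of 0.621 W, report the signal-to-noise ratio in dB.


SNR in decibels:
SNR = 10 * log10(Ps / Pn)
    = 10 * log10(1.71 / 0.621)
    = 10 * log10(2.7536)
    = 10 * 0.4399
    = 4.4 dB

4.4 dB


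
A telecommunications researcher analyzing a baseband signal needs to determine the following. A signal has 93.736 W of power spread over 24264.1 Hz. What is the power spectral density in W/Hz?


Power spectral density:
PSD = P / BW
    = 93.736 / 24264.1
    = 0.00386316 W/Hz

0.00386316 W/Hz


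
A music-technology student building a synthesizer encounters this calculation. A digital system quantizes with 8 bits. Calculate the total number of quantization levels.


Number of quantization levels = 2^N
= 2^8
= 256

256


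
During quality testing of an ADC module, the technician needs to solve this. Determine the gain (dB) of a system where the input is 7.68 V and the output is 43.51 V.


Voltage gain in dB:
G = 20 * log10(Vout / Vin)
  = 20 * log10(43.51 / 7.68)
  = 20 * log10(5.665365)
  = 20 * 0.753228
  = 15.06 dB

15.06 dB


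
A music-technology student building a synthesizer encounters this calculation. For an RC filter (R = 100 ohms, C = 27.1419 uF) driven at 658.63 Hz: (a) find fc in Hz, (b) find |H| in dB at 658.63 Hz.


Step 1 — cutoff frequency:
fc = 1 / (2*pi*R*C)
C = 27.1419 uF = 2.71419e-05 F
fc = 1 / (2*pi*100*2.71419e-05)
   = 58.6381 Hz

Step 2 — magnitude at f = 658.63 Hz:
|H(f)| = 1 / sqrt(1 + (f/fc)^2)
f/fc = 658.63 / 58.6381 = 11.232117
|H| = 1 / sqrt(1 + 126.160452) = 0.0886796
|H|_dB = 20*log10(0.0886796) = -21.04 dB

fc = 58.6381 Hz; |H(658.63 Hz)| = -21.04 dB


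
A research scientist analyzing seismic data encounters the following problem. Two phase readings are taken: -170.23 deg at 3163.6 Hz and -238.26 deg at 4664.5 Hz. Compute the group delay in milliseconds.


Group delay from phase difference:
tau = -d(phi)/d(omega)
d(phi) = -68.03 deg = -1.187347 rad
d(omega) = 2*pi*(4664.5 - 3163.6) = 9430.4328 rad/s
tau = -(-1.187347) / 9430.4328
    = 0.1259 ms

0.1259 ms


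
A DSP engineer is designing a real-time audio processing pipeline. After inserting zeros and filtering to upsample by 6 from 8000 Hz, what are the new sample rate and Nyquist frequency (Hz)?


Step 1 — output sample rate after interpolation by L:
fs_out = L * fs_in = 6 * 8000 = 48000 Hz

Step 2 — Nyquist frequency of the output stream:
f_Nyq = fs_out / 2 = 48000 / 2 = 24000.0 Hz

fs_out = 48000 Hz; f_Nyquist = 24000.0 Hz


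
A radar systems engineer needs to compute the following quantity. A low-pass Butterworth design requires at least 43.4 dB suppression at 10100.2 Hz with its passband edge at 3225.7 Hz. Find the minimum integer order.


Butterworth filter order formula:
n = log10(10^(A/10) - 1) / (2 * log10(f_stop/f_pass))
10^(43.4/10) - 1 = 21876.6162
f_stop/f_pass = 10100.2 / 3225.7 = 3.1312
n = 4.3776 -> ceil = 5

5


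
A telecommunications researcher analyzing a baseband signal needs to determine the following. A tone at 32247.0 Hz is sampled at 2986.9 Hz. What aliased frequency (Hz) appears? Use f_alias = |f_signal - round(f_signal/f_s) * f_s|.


Compute the nearest integer multiple of fs to the signal:
n = round(32247.0 / 2986.9) = 11
f_alias = |32247.0 - 11 * 2986.9|
        = |32247.0 - 32855.9|
        = 608.9 Hz

608.9
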